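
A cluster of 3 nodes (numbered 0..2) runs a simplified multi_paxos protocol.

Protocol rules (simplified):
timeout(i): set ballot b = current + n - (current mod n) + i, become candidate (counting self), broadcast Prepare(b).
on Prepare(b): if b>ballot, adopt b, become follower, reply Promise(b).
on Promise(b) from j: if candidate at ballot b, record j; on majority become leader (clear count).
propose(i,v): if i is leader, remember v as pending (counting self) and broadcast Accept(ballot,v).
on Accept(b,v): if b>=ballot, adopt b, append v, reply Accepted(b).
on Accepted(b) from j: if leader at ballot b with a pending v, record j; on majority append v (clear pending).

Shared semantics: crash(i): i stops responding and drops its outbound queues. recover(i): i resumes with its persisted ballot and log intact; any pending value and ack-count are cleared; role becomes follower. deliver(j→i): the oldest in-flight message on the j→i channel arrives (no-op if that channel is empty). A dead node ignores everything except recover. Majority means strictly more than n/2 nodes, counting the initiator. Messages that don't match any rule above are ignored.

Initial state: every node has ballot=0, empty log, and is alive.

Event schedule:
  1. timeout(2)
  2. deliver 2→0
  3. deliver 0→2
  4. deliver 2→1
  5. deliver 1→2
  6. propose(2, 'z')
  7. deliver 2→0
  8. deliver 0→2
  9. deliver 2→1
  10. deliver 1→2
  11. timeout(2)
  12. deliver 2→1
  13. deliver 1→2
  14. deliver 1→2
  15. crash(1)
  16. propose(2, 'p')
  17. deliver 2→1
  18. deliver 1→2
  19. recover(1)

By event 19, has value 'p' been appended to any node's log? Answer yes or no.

no

[1] timeout(2) → N2(cand b5 [-])
[2] deliver 2→0 → N0(foll b5 [-])
[3] deliver 0→2 → N2(lead b5 [-])
[4] deliver 2→1 → N1(foll b5 [-])
[5] deliver 1→2 → ∅
[6] propose(2,'z') → ∅
[7] deliver 2→0 → N0(foll b5 [z])
[8] deliver 0→2 → N2(lead b5 [z])
[9] deliver 2→1 → N1(foll b5 [z])
[10] deliver 1→2 → ∅
[11] timeout(2) → N2(cand b8 [z])
[12] deliver 2→1 → N1(foll b8 [z])
[13] deliver 1→2 → N2(lead b8 [z])
[14] deliver 1→2 → ∅
[15] crash(1) → N1(✗foll b8 [z])
[16] propose(2,'p') → ∅
[17] deliver 2→1 → ∅
[18] deliver 1→2 → ∅
[19] recover(1) → N1(foll b8 [z])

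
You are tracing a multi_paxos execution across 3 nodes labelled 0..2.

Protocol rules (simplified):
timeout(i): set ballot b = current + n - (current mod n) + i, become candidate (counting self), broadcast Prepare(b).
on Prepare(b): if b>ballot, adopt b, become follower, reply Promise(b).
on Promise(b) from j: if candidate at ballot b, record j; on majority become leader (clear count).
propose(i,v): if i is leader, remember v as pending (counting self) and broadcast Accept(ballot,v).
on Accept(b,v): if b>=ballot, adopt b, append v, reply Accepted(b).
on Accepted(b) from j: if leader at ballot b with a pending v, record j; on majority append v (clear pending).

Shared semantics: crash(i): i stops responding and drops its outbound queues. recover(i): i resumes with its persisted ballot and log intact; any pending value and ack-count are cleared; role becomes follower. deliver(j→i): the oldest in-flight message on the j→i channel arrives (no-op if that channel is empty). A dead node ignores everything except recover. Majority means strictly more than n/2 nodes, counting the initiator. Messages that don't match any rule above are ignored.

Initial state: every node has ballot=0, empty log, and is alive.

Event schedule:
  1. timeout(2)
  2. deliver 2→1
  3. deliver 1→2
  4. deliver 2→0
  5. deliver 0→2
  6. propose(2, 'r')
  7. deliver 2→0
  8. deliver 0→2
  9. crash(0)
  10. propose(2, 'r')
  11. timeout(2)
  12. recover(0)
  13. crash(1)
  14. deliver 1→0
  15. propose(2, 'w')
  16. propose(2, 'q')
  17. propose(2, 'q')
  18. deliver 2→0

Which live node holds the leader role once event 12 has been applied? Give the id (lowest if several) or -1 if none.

[1] timeout(2) → N2(cand b5 [-])
[2] deliver 2→1 → N1(foll b5 [-])
[3] deliver 1→2 → N2(lead b5 [-])
[4] deliver 2→0 → N0(foll b5 [-])
[5] deliver 0→2 → ∅
[6] propose(2,'r') → ∅
[7] deliver 2→0 → N0(foll b5 [r])
[8] deliver 0→2 → N2(lead b5 [r])
[9] crash(0) → N0(✗foll b5 [r])
[10] propose(2,'r') → ∅
[11] timeout(2) → N2(cand b8 [r])
[12] recover(0) → N0(foll b5 [r])

-1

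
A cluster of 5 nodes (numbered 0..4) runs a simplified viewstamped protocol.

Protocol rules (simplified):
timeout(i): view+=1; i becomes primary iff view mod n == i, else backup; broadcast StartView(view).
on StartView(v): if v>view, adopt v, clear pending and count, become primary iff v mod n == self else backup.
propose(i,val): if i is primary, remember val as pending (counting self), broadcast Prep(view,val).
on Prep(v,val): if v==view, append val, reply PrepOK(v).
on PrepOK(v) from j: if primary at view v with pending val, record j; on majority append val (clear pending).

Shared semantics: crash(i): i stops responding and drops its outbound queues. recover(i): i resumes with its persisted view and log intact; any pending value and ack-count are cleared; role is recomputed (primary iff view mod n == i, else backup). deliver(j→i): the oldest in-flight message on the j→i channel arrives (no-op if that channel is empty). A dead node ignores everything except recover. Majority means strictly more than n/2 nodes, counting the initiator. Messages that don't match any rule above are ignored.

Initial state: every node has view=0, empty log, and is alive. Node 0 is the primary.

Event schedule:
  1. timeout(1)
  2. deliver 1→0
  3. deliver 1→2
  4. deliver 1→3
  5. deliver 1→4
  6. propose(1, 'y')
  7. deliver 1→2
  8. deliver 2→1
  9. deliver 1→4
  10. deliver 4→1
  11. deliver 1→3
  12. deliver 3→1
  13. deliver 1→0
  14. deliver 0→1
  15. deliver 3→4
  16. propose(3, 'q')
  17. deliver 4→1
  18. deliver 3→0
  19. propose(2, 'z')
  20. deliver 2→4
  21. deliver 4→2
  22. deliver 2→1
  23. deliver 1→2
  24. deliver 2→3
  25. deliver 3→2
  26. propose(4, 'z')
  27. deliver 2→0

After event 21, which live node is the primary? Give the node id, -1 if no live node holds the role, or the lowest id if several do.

e1 timeout(1): 1[prim,v=1,-]
e2 deliver 1→0: 0[back,v=1,-]
e3 deliver 1→2: 2[back,v=1,-]
e4 deliver 1→3: 3[back,v=1,-]
e5 deliver 1→4: 4[back,v=1,-]
e6 propose(1,'y'): ·
e7 deliver 1→2: 2[back,v=1,y]
e8 deliver 2→1: ·
e9 deliver 1→4: 4[back,v=1,y]
e10 deliver 4→1: 1[prim,v=1,y]
e11 deliver 1→3: 3[back,v=1,y]
e12 deliver 3→1: ·
e13 deliver 1→0: 0[back,v=1,y]
e14 deliver 0→1: ·
e15 deliver 3→4: ·
e16 propose(3,'q'): ·
e17 deliver 4→1: ·
e18 deliver 3→0: ·
e19 propose(2,'z'): ·
e20 deliver 2→4: ·
e21 deliver 4→2: ·

1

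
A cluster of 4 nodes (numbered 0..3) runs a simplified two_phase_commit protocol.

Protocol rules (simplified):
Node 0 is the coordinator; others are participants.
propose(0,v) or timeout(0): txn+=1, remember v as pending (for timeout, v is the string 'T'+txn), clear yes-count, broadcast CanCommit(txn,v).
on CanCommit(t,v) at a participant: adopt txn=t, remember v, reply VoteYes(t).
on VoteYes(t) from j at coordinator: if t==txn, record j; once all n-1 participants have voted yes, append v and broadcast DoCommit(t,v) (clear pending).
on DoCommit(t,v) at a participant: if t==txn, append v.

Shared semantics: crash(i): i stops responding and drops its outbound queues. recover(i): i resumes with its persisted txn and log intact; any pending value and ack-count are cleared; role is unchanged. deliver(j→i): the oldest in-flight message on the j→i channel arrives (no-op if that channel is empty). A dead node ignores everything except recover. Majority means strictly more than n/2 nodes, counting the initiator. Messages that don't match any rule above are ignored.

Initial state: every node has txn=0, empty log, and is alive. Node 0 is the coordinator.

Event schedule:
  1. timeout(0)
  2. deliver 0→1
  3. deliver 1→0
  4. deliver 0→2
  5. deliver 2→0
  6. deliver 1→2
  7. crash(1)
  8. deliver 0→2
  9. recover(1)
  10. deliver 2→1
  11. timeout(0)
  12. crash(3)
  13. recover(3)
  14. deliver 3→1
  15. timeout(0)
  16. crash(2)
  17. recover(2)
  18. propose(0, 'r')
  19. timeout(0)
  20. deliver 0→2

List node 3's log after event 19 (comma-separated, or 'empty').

empty

step 1 timeout(0): 0={coor,t=1,log=-}
step 2 deliver 0→1: 1={part,t=1,log=-}
step 3 deliver 1→0: —
step 4 deliver 0→2: 2={part,t=1,log=-}
step 5 deliver 2→0: —
step 6 deliver 1→2: —
step 7 crash(1): 1={✗part,t=1,log=-}
step 8 deliver 0→2: —
step 9 recover(1): 1={part,t=1,log=-}
step 10 deliver 2→1: —
step 11 timeout(0): 0={coor,t=2,log=-}
step 12 crash(3): 3={✗part,t=0,log=-}
step 13 recover(3): 3={part,t=0,log=-}
step 14 deliver 3→1: —
step 15 timeout(0): 0={coor,t=3,log=-}
step 16 crash(2): 2={✗part,t=1,log=-}
step 17 recover(2): 2={part,t=1,log=-}
step 18 propose(0,'r'): 0={coor,t=4,log=-}
step 19 timeout(0): 0={coor,t=5,log=-}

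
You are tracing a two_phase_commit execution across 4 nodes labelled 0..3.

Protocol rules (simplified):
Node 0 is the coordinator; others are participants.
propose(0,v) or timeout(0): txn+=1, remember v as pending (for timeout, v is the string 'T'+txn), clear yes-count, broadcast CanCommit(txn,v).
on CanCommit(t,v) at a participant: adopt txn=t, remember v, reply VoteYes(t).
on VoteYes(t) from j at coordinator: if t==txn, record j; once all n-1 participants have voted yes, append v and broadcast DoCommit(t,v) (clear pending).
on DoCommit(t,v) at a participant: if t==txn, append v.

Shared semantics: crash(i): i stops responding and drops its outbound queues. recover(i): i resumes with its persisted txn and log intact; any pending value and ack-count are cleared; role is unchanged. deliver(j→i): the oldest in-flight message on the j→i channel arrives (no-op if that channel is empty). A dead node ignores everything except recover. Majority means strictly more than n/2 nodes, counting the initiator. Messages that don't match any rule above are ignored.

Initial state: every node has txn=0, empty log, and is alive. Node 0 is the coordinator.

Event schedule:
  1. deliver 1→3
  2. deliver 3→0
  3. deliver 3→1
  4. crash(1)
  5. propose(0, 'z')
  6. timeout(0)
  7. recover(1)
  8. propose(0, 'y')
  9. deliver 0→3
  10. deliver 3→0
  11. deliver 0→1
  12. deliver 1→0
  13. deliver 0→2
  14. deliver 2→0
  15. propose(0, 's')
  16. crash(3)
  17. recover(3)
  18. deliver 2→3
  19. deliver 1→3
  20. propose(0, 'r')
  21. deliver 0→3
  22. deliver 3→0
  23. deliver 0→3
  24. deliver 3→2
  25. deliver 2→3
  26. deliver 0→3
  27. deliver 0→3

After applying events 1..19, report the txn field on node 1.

1. deliver 1→3:  nop
2. deliver 3→0:  nop
3. deliver 3→1:  nop
4. crash(1):  <1:✗part t0 ->
5. propose(0,'z'):  <0:coor t1 ->
6. timeout(0):  <0:coor t2 ->
7. recover(1):  <1:part t0 ->
8. propose(0,'y'):  <0:coor t3 ->
9. deliver 0→3:  <3:part t1 ->
10. deliver 3→0:  nop
11. deliver 0→1:  <1:part t1 ->
12. deliver 1→0:  nop
13. deliver 0→2:  <2:part t1 ->
14. deliver 2→0:  nop
15. propose(0,'s'):  <0:coor t4 ->
16. crash(3):  <3:✗part t1 ->
17. recover(3):  <3:part t1 ->
18. deliver 2→3:  nop
19. deliver 1→3:  nop

1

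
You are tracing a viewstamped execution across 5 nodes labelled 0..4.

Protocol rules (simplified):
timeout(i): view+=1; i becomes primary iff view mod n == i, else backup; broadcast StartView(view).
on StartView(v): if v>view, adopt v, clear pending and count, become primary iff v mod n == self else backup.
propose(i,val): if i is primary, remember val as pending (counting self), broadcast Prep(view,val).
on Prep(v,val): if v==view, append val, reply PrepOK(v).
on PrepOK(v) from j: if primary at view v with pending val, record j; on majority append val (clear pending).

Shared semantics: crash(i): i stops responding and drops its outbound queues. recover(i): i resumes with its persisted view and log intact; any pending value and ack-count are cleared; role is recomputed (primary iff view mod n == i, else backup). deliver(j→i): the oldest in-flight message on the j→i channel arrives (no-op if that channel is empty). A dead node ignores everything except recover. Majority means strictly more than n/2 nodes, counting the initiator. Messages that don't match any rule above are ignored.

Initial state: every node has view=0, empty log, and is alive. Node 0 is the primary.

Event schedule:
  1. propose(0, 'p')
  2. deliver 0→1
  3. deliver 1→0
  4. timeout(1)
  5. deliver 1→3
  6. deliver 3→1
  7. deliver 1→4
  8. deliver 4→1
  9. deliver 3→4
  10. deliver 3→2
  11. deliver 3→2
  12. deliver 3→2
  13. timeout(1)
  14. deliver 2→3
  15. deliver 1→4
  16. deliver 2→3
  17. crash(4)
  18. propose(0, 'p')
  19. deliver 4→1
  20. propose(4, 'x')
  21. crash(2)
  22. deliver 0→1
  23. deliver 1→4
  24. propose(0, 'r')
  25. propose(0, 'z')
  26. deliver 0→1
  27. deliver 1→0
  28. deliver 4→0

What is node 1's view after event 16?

[1] propose(0,'p') → ∅
[2] deliver 0→1 → N1(back v0 [p])
[3] deliver 1→0 → ∅
[4] timeout(1) → N1(prim v1 [p])
[5] deliver 1→3 → N3(back v1 [-])
[6] deliver 3→1 → ∅
[7] deliver 1→4 → N4(back v1 [-])
[8] deliver 4→1 → ∅
[9] deliver 3→4 → ∅
[10] deliver 3→2 → ∅
[11] deliver 3→2 → ∅
[12] deliver 3→2 → ∅
[13] timeout(1) → N1(back v2 [p])
[14] deliver 2→3 → ∅
[15] deliver 1→4 → N4(back v2 [-])
[16] deliver 2→3 → ∅

2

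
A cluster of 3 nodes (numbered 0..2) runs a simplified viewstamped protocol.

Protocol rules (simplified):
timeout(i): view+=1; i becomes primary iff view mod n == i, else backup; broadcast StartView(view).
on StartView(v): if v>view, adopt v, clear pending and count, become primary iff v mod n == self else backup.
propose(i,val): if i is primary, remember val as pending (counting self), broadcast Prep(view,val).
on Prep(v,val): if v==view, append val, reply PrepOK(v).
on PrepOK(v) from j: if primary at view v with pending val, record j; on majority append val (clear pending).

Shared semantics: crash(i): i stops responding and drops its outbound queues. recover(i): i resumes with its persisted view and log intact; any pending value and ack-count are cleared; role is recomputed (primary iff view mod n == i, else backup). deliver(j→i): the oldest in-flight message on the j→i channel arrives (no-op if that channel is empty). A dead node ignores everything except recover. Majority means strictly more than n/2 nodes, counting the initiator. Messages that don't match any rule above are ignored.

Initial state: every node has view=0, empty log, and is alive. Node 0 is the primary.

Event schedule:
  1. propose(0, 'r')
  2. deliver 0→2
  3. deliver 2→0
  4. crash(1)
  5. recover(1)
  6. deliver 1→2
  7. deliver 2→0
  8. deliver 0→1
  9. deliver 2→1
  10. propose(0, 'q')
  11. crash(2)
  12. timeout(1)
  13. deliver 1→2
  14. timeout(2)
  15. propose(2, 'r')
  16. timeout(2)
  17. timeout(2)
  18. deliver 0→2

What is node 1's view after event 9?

0

[1] propose(0,'r') → ∅
[2] deliver 0→2 → N2(back v0 [r])
[3] deliver 2→0 → N0(prim v0 [r])
[4] crash(1) → N1(✗back v0 [-])
[5] recover(1) → N1(back v0 [-])
[6] deliver 1→2 → ∅
[7] deliver 2→0 → ∅
[8] deliver 0→1 → N1(back v0 [r])
[9] deliver 2→1 → ∅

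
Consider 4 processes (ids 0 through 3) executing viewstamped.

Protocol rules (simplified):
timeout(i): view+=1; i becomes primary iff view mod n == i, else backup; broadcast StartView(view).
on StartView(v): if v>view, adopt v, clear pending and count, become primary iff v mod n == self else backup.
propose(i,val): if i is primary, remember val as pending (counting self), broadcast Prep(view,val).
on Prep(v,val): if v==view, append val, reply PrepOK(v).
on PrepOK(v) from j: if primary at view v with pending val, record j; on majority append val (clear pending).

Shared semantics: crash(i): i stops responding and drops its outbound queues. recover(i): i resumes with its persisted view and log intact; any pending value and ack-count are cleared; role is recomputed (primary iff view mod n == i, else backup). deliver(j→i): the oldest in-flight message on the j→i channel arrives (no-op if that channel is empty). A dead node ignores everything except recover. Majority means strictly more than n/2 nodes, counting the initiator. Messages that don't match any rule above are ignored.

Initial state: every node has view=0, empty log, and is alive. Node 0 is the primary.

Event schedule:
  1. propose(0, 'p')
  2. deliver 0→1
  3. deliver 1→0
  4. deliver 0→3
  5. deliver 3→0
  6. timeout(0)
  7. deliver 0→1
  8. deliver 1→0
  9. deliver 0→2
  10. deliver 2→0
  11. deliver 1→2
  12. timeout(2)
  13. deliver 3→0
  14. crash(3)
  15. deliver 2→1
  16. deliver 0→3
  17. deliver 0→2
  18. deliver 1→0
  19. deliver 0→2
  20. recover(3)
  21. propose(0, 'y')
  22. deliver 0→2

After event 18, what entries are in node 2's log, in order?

step 1 propose(0,'p'): —
step 2 deliver 0→1: 1={back,v=0,log=p}
step 3 deliver 1→0: —
step 4 deliver 0→3: 3={back,v=0,log=p}
step 5 deliver 3→0: 0={prim,v=0,log=p}
step 6 timeout(0): 0={back,v=1,log=p}
step 7 deliver 0→1: 1={prim,v=1,log=p}
step 8 deliver 1→0: —
step 9 deliver 0→2: 2={back,v=0,log=p}
step 10 deliver 2→0: —
step 11 deliver 1→2: —
step 12 timeout(2): 2={back,v=1,log=p}
step 13 deliver 3→0: —
step 14 crash(3): 3={✗back,v=0,log=p}
step 15 deliver 2→1: —
step 16 deliver 0→3: —
step 17 deliver 0→2: —
step 18 deliver 1→0: —

p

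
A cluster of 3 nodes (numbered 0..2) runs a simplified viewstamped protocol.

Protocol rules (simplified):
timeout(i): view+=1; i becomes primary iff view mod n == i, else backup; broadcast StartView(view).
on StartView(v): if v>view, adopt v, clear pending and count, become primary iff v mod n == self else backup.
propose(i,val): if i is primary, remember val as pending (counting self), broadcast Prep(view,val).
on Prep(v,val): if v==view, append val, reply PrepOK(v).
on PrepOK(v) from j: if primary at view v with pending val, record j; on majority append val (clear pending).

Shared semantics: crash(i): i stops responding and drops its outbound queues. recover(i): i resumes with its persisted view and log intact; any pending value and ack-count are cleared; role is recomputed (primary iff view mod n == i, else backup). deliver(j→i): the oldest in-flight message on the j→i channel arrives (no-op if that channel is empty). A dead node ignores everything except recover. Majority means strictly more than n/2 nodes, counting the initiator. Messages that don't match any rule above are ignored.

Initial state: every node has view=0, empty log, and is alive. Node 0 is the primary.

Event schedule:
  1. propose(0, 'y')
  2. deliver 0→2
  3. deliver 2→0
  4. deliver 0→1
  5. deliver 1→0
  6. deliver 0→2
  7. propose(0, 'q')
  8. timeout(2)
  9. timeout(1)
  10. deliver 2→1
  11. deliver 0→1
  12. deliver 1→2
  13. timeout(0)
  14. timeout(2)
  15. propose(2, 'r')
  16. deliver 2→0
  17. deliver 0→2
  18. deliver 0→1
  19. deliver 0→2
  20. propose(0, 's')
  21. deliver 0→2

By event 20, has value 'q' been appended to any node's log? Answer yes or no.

no

after 1 — propose(0,'y'): ·
after 2 — deliver 0→2: n2:back/v0/[y]
after 3 — deliver 2→0: n0:prim/v0/[y]
after 4 — deliver 0→1: n1:back/v0/[y]
after 5 — deliver 1→0: ·
after 6 — deliver 0→2: ·
after 7 — propose(0,'q'): ·
after 8 — timeout(2): n2:back/v1/[y]
after 9 — timeout(1): n1:prim/v1/[y]
after 10 — deliver 2→1: ·
after 11 — deliver 0→1: ·
after 12 — deliver 1→2: ·
after 13 — timeout(0): n0:back/v1/[y]
after 14 — timeout(2): n2:prim/v2/[y]
after 15 — propose(2,'r'): ·
after 16 — deliver 2→0: ·
after 17 — deliver 0→2: ·
after 18 — deliver 0→1: ·
after 19 — deliver 0→2: ·
after 20 — propose(0,'s'): ·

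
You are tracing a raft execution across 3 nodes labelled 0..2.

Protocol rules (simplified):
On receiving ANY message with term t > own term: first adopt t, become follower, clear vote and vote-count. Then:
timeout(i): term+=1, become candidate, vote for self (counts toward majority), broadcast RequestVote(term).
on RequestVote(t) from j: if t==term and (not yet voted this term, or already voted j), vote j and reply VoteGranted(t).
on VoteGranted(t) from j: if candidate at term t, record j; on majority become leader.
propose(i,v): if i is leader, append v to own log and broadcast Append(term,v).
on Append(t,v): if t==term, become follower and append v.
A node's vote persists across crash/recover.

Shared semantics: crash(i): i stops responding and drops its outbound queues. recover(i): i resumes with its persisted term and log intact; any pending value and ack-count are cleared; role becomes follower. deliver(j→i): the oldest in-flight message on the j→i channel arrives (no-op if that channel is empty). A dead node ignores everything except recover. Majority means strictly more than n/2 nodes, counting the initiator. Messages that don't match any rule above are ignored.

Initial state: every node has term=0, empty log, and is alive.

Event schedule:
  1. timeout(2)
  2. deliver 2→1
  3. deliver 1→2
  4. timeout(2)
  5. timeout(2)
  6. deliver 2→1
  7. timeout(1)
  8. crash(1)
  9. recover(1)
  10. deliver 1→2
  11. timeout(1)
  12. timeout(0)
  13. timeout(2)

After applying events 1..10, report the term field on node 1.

[1] timeout(2) → N2(cand t1 [-])
[2] deliver 2→1 → N1(foll t1 [-])
[3] deliver 1→2 → N2(lead t1 [-])
[4] timeout(2) → N2(cand t2 [-])
[5] timeout(2) → N2(cand t3 [-])
[6] deliver 2→1 → N1(foll t2 [-])
[7] timeout(1) → N1(cand t3 [-])
[8] crash(1) → N1(✗cand t3 [-])
[9] recover(1) → N1(foll t3 [-])
[10] deliver 1→2 → ∅

3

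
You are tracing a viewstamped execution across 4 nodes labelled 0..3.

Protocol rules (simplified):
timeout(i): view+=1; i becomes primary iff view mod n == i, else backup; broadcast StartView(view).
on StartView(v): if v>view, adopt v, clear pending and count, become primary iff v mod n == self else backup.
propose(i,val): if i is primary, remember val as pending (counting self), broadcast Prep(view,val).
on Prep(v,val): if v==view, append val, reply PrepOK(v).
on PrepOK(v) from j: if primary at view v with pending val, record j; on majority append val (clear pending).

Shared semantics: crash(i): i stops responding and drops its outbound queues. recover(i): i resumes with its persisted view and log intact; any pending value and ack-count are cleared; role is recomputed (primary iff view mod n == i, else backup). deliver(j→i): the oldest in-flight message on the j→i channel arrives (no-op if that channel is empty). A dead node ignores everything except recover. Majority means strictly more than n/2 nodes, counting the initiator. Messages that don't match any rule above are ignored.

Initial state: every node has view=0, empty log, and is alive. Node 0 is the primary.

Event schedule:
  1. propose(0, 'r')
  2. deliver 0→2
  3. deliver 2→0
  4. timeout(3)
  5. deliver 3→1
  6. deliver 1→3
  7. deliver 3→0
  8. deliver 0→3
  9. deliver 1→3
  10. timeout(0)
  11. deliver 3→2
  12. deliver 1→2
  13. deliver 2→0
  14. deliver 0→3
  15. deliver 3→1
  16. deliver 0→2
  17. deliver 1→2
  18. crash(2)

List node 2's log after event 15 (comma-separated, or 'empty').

r

after 1 — propose(0,'r'): ·
after 2 — deliver 0→2: n2:back/v0/[r]
after 3 — deliver 2→0: ·
after 4 — timeout(3): n3:back/v1/[-]
after 5 — deliver 3→1: n1:prim/v1/[-]
after 6 — deliver 1→3: ·
after 7 — deliver 3→0: n0:back/v1/[-]
after 8 — deliver 0→3: ·
after 9 — deliver 1→3: ·
after 10 — timeout(0): n0:back/v2/[-]
after 11 — deliver 3→2: n2:back/v1/[r]
after 12 — deliver 1→2: ·
after 13 — deliver 2→0: ·
after 14 — deliver 0→3: n3:back/v2/[-]
after 15 — deliver 3→1: ·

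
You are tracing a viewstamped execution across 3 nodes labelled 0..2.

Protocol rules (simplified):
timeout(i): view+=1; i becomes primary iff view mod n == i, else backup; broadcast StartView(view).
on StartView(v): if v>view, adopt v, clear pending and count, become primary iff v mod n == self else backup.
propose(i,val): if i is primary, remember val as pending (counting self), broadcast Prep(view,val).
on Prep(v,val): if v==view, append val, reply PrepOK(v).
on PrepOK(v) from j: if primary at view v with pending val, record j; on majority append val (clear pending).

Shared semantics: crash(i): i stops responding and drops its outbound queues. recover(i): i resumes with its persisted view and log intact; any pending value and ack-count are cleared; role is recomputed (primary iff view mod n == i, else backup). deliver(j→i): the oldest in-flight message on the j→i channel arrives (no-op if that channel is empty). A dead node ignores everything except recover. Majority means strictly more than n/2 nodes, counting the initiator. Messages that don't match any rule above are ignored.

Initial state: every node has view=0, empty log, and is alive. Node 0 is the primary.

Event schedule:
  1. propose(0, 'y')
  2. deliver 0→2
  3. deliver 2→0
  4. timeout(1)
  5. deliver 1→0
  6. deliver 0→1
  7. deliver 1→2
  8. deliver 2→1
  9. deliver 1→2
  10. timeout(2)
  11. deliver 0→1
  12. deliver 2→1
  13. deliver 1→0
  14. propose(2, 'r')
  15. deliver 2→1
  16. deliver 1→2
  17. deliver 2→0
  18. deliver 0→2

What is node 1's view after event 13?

e1 propose(0,'y'): ·
e2 deliver 0→2: 2[back,v=0,y]
e3 deliver 2→0: 0[prim,v=0,y]
e4 timeout(1): 1[prim,v=1,-]
e5 deliver 1→0: 0[back,v=1,y]
e6 deliver 0→1: ·
e7 deliver 1→2: 2[back,v=1,y]
e8 deliver 2→1: ·
e9 deliver 1→2: ·
e10 timeout(2): 2[prim,v=2,y]
e11 deliver 0→1: ·
e12 deliver 2→1: 1[back,v=2,-]
e13 deliver 1→0: ·

2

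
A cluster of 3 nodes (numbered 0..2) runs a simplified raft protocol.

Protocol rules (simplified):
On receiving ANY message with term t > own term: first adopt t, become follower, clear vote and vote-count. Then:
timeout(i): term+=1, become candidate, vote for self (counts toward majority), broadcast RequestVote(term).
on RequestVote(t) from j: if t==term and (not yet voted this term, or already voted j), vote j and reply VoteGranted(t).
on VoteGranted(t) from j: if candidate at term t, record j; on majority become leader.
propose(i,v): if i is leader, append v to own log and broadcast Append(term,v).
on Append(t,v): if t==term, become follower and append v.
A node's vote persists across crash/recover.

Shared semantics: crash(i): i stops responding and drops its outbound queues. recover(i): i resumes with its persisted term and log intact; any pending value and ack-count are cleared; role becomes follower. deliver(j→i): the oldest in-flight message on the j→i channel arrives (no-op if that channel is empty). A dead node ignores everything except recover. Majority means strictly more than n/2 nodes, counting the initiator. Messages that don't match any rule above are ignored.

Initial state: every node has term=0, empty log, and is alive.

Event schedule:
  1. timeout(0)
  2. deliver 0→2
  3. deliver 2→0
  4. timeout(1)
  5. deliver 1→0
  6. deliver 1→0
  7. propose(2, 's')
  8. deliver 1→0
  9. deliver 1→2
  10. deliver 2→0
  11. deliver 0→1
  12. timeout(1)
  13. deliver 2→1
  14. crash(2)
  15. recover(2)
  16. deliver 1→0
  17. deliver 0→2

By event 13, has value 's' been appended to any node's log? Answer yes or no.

no

e1 timeout(0): 0[cand,t=1,-]
e2 deliver 0→2: 2[foll,t=1,-]
e3 deliver 2→0: 0[lead,t=1,-]
e4 timeout(1): 1[cand,t=1,-]
e5 deliver 1→0: ·
e6 deliver 1→0: ·
e7 propose(2,'s'): ·
e8 deliver 1→0: ·
e9 deliver 1→2: ·
e10 deliver 2→0: ·
e11 deliver 0→1: ·
e12 timeout(1): 1[cand,t=2,-]
e13 deliver 2→1: ·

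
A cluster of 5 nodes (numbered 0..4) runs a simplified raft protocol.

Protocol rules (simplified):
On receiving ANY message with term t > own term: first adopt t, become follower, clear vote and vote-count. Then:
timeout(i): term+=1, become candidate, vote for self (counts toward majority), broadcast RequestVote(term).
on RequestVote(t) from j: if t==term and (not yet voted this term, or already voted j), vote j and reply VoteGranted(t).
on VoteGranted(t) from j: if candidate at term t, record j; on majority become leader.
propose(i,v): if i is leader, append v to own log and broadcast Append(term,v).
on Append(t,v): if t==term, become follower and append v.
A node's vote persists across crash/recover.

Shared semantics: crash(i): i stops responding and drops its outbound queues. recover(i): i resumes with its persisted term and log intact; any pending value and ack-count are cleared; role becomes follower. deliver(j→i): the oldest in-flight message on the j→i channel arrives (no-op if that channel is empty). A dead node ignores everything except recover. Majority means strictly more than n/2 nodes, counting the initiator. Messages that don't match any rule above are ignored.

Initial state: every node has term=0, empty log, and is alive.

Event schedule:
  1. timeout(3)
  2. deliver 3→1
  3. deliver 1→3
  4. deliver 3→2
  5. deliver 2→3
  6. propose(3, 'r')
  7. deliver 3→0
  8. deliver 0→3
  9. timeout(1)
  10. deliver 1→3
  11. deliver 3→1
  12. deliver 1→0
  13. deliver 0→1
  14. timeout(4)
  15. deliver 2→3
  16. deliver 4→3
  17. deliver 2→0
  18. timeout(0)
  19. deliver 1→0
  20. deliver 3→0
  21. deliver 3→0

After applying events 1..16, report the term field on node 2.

e1 timeout(3): 3[cand,t=1,-]
e2 deliver 3→1: 1[foll,t=1,-]
e3 deliver 1→3: ·
e4 deliver 3→2: 2[foll,t=1,-]
e5 deliver 2→3: 3[lead,t=1,-]
e6 propose(3,'r'): 3[lead,t=1,r]
e7 deliver 3→0: 0[foll,t=1,-]
e8 deliver 0→3: ·
e9 timeout(1): 1[cand,t=2,-]
e10 deliver 1→3: 3[foll,t=2,r]
e11 deliver 3→1: ·
e12 deliver 1→0: 0[foll,t=2,-]
e13 deliver 0→1: ·
e14 timeout(4): 4[cand,t=1,-]
e15 deliver 2→3: ·
e16 deliver 4→3: ·

1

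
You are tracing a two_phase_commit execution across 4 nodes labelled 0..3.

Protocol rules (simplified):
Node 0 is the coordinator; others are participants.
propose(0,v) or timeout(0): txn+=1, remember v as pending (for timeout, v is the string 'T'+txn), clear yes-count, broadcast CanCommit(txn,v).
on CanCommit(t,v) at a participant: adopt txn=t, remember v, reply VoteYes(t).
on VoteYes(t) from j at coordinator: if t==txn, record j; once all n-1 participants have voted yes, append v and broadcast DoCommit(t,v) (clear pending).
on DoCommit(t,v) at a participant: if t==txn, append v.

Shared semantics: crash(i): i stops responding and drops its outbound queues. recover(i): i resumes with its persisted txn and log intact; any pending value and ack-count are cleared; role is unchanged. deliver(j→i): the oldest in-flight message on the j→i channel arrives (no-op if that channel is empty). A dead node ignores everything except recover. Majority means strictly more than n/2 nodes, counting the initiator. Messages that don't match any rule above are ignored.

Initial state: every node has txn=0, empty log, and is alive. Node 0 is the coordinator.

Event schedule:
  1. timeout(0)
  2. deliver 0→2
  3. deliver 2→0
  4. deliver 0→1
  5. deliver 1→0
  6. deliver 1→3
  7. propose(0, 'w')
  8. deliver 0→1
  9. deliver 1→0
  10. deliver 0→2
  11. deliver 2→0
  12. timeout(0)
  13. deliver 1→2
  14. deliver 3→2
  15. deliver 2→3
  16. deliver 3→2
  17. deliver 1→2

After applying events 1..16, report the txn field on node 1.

2

1. timeout(0):  <0:coor t1 ->
2. deliver 0→2:  <2:part t1 ->
3. deliver 2→0:  nop
4. deliver 0→1:  <1:part t1 ->
5. deliver 1→0:  nop
6. deliver 1→3:  nop
7. propose(0,'w'):  <0:coor t2 ->
8. deliver 0→1:  <1:part t2 ->
9. deliver 1→0:  nop
10. deliver 0→2:  <2:part t2 ->
11. deliver 2→0:  nop
12. timeout(0):  <0:coor t3 ->
13. deliver 1→2:  nop
14. deliver 3→2:  nop
15. deliver 2→3:  nop
16. deliver 3→2:  nop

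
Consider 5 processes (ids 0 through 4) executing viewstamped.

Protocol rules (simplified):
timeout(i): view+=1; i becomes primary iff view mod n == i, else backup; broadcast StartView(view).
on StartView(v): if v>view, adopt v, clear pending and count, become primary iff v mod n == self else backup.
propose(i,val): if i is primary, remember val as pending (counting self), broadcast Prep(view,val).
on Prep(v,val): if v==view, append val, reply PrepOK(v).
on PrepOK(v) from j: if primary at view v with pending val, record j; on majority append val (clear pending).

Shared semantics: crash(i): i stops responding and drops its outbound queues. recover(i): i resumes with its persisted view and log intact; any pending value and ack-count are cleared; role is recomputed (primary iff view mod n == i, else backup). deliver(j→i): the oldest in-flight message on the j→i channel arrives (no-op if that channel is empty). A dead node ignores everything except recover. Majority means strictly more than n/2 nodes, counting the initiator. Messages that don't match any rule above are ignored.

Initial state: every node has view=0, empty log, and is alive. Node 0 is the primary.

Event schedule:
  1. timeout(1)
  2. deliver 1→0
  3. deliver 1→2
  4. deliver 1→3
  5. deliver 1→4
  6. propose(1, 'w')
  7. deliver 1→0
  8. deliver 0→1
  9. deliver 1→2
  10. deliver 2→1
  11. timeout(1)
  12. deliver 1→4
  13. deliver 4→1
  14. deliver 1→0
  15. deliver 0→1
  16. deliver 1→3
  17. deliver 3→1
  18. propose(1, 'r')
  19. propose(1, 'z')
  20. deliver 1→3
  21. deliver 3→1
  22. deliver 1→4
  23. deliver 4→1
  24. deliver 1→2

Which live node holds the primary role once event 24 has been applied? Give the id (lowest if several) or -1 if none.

e1 timeout(1): 1[prim,v=1,-]
e2 deliver 1→0: 0[back,v=1,-]
e3 deliver 1→2: 2[back,v=1,-]
e4 deliver 1→3: 3[back,v=1,-]
e5 deliver 1→4: 4[back,v=1,-]
e6 propose(1,'w'): ·
e7 deliver 1→0: 0[back,v=1,w]
e8 deliver 0→1: ·
e9 deliver 1→2: 2[back,v=1,w]
e10 deliver 2→1: 1[prim,v=1,w]
e11 timeout(1): 1[back,v=2,w]
e12 deliver 1→4: 4[back,v=1,w]
e13 deliver 4→1: ·
e14 deliver 1→0: 0[back,v=2,w]
e15 deliver 0→1: ·
e16 deliver 1→3: 3[back,v=1,w]
e17 deliver 3→1: ·
e18 propose(1,'r'): ·
e19 propose(1,'z'): ·
e20 deliver 1→3: 3[back,v=2,w]
e21 deliver 3→1: ·
e22 deliver 1→4: 4[back,v=2,w]
e23 deliver 4→1: ·
e24 deliver 1→2: 2[prim,v=2,w]

2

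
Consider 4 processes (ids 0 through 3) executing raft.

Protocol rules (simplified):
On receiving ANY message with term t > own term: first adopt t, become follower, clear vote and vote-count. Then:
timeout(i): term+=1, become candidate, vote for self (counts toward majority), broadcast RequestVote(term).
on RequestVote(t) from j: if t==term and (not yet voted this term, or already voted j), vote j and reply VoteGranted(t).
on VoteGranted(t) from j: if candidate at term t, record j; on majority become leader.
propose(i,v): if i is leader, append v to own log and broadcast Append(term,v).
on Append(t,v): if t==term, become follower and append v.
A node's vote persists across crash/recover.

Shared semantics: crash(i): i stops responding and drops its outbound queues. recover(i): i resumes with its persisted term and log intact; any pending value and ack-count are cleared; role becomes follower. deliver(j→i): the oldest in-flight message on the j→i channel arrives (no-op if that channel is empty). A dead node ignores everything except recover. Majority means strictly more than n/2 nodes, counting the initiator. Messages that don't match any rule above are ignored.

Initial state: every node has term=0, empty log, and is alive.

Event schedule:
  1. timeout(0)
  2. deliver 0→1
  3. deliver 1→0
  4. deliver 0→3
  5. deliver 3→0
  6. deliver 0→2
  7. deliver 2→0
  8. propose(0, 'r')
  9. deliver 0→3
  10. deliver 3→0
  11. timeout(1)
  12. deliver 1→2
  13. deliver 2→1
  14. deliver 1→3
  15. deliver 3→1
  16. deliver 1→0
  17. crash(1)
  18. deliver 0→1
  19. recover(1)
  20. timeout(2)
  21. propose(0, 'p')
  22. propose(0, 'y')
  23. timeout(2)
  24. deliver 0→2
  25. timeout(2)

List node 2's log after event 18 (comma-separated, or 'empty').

empty

[1] timeout(0) → N0(cand t1 [-])
[2] deliver 0→1 → N1(foll t1 [-])
[3] deliver 1→0 → ∅
[4] deliver 0→3 → N3(foll t1 [-])
[5] deliver 3→0 → N0(lead t1 [-])
[6] deliver 0→2 → N2(foll t1 [-])
[7] deliver 2→0 → ∅
[8] propose(0,'r') → N0(lead t1 [r])
[9] deliver 0→3 → N3(foll t1 [r])
[10] deliver 3→0 → ∅
[11] timeout(1) → N1(cand t2 [-])
[12] deliver 1→2 → N2(foll t2 [-])
[13] deliver 2→1 → ∅
[14] deliver 1→3 → N3(foll t2 [r])
[15] deliver 3→1 → N1(lead t2 [-])
[16] deliver 1→0 → N0(foll t2 [r])
[17] crash(1) → N1(✗lead t2 [-])
[18] deliver 0→1 → ∅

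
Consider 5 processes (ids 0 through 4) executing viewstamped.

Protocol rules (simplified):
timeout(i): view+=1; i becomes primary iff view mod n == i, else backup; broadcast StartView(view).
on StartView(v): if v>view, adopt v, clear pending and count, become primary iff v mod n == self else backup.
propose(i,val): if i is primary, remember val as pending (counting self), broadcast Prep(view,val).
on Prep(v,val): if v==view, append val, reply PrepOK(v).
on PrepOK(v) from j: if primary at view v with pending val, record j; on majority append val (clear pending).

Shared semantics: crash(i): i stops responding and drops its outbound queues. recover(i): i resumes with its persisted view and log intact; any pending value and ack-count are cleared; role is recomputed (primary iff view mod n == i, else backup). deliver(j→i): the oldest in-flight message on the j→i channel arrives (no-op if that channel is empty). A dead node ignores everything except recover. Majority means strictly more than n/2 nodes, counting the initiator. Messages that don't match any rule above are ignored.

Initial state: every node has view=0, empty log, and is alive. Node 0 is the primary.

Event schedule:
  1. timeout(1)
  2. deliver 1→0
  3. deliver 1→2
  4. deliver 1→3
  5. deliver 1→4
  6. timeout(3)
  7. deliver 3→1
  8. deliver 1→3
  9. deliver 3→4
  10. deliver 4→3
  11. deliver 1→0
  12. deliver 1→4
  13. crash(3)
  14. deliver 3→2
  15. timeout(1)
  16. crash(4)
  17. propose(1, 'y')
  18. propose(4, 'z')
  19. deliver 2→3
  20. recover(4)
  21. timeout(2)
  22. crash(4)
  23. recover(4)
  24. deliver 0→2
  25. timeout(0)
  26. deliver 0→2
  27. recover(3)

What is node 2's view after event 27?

2

step 1 timeout(1): 1={prim,v=1,log=-}
step 2 deliver 1→0: 0={back,v=1,log=-}
step 3 deliver 1→2: 2={back,v=1,log=-}
step 4 deliver 1→3: 3={back,v=1,log=-}
step 5 deliver 1→4: 4={back,v=1,log=-}
step 6 timeout(3): 3={back,v=2,log=-}
step 7 deliver 3→1: 1={back,v=2,log=-}
step 8 deliver 1→3: —
step 9 deliver 3→4: 4={back,v=2,log=-}
step 10 deliver 4→3: —
step 11 deliver 1→0: —
step 12 deliver 1→4: —
step 13 crash(3): 3={✗back,v=2,log=-}
step 14 deliver 3→2: —
step 15 timeout(1): 1={back,v=3,log=-}
step 16 crash(4): 4={✗back,v=2,log=-}
step 17 propose(1,'y'): —
step 18 propose(4,'z'): —
step 19 deliver 2→3: —
step 20 recover(4): 4={back,v=2,log=-}
step 21 timeout(2): 2={prim,v=2,log=-}
step 22 crash(4): 4={✗back,v=2,log=-}
step 23 recover(4): 4={back,v=2,log=-}
step 24 deliver 0→2: —
step 25 timeout(0): 0={back,v=2,log=-}
step 26 deliver 0→2: —
step 27 recover(3): 3={back,v=2,log=-}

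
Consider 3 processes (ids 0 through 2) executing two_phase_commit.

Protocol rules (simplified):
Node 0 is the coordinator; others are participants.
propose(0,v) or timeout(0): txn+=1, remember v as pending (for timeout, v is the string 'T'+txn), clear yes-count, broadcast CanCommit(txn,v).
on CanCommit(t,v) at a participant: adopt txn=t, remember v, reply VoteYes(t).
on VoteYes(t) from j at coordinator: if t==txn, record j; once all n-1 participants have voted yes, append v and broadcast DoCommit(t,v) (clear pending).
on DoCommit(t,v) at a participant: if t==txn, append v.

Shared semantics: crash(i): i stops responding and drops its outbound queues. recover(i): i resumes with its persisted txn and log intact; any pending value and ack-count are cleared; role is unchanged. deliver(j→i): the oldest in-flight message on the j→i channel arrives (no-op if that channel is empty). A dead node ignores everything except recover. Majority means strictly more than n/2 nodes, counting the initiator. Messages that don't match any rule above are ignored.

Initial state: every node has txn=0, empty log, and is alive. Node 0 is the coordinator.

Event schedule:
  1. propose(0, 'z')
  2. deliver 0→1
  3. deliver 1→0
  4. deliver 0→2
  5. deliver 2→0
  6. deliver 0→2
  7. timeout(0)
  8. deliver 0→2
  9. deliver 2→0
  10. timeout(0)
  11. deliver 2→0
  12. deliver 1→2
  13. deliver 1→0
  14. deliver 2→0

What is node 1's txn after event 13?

1

1. propose(0,'z'):  <0:coor t1 ->
2. deliver 0→1:  <1:part t1 ->
3. deliver 1→0:  nop
4. deliver 0→2:  <2:part t1 ->
5. deliver 2→0:  <0:coor t1 z>
6. deliver 0→2:  <2:part t1 z>
7. timeout(0):  <0:coor t2 z>
8. deliver 0→2:  <2:part t2 z>
9. deliver 2→0:  nop
10. timeout(0):  <0:coor t3 z>
11. deliver 2→0:  nop
12. deliver 1→2:  nop
13. deliver 1→0:  nop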